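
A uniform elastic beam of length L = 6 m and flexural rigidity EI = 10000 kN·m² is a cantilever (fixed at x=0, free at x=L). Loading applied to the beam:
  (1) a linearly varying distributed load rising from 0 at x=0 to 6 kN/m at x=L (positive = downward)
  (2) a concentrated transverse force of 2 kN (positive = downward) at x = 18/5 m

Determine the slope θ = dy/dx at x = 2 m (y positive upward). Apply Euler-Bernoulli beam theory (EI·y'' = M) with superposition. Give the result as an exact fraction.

θ(2) = -893/75000 rad

Load 1 — triangular load w₀=6 kN/m (0→w₀ over full span):
  θ_1 = (w₀Lx²/4-w₀L²x/3-w₀x⁴/(24L))/EI = (6·6·2²/4-6·6²·2/3-6·2⁴/(24·6))/10000 = -163/15000 rad
Load 2 — point force P=2 kN at a=18/5 m (b=L-a=12/5):
  θ_2 = -Px(2a-x)/(2EI)  [x≤a] = -2·2·(2·(18/5)-2)/(2·10000) = -13/12500 rad
Superposition: θ = Σ θ_i = -893/75000 rad ≈ -0.011907 rad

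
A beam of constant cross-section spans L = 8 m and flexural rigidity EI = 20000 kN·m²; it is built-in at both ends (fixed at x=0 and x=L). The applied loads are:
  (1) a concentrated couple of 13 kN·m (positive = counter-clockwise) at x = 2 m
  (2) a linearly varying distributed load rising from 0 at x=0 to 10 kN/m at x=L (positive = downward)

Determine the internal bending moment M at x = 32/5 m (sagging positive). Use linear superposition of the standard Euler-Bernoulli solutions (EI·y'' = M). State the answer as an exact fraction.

M(32/5) = 2389/1200 kN·m

Load 1 — applied couple M₀=13 kN·m at a=2 m (b=L-a=6):
  M_1 = R_Ax - M_A - M₀  [x>a] with R_A=117/64, M_A=-39/16 = (117/64)·(32/5) - (-39/16) - 13 = 91/80 kN·m
Load 2 — triangular load w₀=10 kN/m (0→w₀ over full span):
  M_2 = 3w₀Lx/20 - w₀L²/30 - w₀x³/(6L) = 3·10·8·(32/5)/20 - 10·8²/30 - 10·(32/5)³/(6·8) = 64/75 kN·m
Superposition: M = Σ M_i = 2389/1200 kN·m ≈ 1.990833 kN·m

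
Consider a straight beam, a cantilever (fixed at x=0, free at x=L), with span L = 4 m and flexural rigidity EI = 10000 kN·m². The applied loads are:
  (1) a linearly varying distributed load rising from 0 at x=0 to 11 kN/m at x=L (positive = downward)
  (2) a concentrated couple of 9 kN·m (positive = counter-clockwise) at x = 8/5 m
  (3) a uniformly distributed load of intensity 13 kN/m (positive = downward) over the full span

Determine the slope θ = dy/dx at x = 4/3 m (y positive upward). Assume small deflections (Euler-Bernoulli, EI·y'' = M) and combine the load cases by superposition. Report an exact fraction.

θ(4/3) = -1757/121500 rad

Load 1 — triangular load w₀=11 kN/m (0→w₀ over full span):
  θ_1 = (w₀Lx²/4-w₀L²x/3-w₀x⁴/(24L))/EI = (11·4·(4/3)²/4-11·4²·(4/3)/3-11·(4/3)⁴/(24·4))/10000 = -1793/303750 rad
Load 2 — applied couple M₀=9 kN·m at a=8/5 m (b=L-a=12/5):
  θ_2 = M₀x/EI  [x≤a] = 9·(4/3)/10000 = 3/2500 rad
Load 3 — uniform load w=13 kN/m over full span:
  θ_3 = -wx(x²-3Lx+3L²)/(6EI) = -13·(4/3)·((4/3)²-3·4·(4/3)+3·4²)/(6·10000) = -494/50625 rad
Superposition: θ = Σ θ_i = -1757/121500 rad ≈ -0.014461 rad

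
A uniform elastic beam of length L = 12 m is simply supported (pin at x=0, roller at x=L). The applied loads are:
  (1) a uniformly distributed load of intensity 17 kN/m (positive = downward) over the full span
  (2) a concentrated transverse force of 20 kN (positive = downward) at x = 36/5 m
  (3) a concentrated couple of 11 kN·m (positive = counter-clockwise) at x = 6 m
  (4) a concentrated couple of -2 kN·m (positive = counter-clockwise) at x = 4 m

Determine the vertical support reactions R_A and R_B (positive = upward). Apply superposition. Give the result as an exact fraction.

Load 1 — uniform load w=17 kN/m over full span:
  R_A = wL/2 = 17·12/2 = 102 kN
  R_B = wL/2 = 17·12/2 = 102 kN
Load 2 — point force P=20 kN at a=36/5 m (b=L-a=24/5):
  R_A = Pb/L = 20·(24/5)/12 = 8 kN
  R_B = Pa/L = 20·(36/5)/12 = 12 kN
Load 3 — applied couple M₀=11 kN·m at a=6 m (b=L-a=6):
  R_A = M₀/L = 11/12 kN
  R_B = -M₀/L = -11/12 kN
Load 4 — applied couple M₀=-2 kN·m at a=4 m (b=L-a=8):
  R_A = M₀/L = (-2)/12 = -1/6 kN
  R_B = -M₀/L = -(-2)/12 = 1/6 kN
Superposition: R_A = 443/4 kN, R_B = 453/4 kN

R_A = 443/4 kN, R_B = 453/4 kN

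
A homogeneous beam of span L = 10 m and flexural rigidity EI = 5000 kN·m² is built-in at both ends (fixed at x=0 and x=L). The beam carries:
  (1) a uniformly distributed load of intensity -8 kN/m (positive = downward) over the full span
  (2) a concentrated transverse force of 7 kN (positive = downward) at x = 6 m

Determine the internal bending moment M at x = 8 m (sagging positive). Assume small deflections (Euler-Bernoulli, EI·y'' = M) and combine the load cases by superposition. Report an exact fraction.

Load 1 — uniform load w=-8 kN/m over full span:
  M_1 = wLx/2 - wL²/12 - wx²/2 = (-8)·10·8/2 - (-8)·10²/12 - (-8)·8²/2 = 8/3 kN·m
Load 2 — point force P=7 kN at a=6 m (b=L-a=4):
  M_2 = Pa²(a+3b)(L-x)/L³ - Pa²b/L²  [x>a] = 7·6²·(6+3·4)·(10-8)/10³ - 7·6²·4/10² = -126/125 kN·m
Superposition: M = Σ M_i = 622/375 kN·m ≈ 1.658667 kN·m

M(8) = 622/375 kN·m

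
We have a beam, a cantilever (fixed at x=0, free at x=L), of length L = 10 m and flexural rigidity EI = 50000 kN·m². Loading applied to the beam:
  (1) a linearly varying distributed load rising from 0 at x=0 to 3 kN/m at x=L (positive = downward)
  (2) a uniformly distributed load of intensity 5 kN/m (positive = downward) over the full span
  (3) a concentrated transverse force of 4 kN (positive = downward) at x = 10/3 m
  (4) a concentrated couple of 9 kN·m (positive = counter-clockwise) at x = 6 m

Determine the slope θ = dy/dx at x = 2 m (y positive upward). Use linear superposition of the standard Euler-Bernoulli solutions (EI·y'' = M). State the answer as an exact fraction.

Load 1 — triangular load w₀=3 kN/m (0→w₀ over full span):
  θ_1 = (w₀Lx²/4-w₀L²x/3-w₀x⁴/(24L))/EI = (3·10·2²/4-3·10²·2/3-3·2⁴/(24·10))/50000 = -851/250000 rad
Load 2 — uniform load w=5 kN/m over full span:
  θ_2 = -wx(x²-3Lx+3L²)/(6EI) = -5·2·(2²-3·10·2+3·10²)/(6·50000) = -61/7500 rad
Load 3 — point force P=4 kN at a=10/3 m (b=L-a=20/3):
  θ_3 = -Px(2a-x)/(2EI)  [x≤a] = -4·2·(2·(10/3)-2)/(2·50000) = -7/18750 rad
Load 4 — applied couple M₀=9 kN·m at a=6 m (b=L-a=4):
  θ_4 = M₀x/EI  [x≤a] = 9·2/50000 = 9/25000 rad
Superposition: θ = Σ θ_i = -8663/750000 rad ≈ -0.011551 rad

θ(2) = -8663/750000 rad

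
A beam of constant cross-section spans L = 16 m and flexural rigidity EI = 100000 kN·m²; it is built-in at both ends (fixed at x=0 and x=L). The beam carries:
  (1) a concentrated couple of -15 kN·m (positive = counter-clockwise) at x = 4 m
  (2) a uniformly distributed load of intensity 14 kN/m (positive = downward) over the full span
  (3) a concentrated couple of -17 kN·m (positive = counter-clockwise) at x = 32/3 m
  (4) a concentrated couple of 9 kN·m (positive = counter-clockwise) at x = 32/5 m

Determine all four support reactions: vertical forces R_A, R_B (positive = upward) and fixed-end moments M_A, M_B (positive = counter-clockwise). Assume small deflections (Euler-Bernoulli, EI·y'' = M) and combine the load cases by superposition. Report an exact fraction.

R_A = 1059251/9600 kN, M_A = 118757/400 kN·m, R_B = 1091149/9600 kN, M_B = -360569/1200 kN·m

Load 1 — applied couple M₀=-15 kN·m at a=4 m (b=L-a=12):
  R_A = 6M₀ab/L³ = 6·(-15)·4·12/16³ = -135/128 kN
  M_A = M₀b(2a-b)/L² = (-15)·12·(2·4-12)/16² = 45/16 kN·m
  R_B = -6M₀ab/L³ = -6·(-15)·4·12/16³ = 135/128 kN
  M_B = M₀a(2b-a)/L² = (-15)·4·(2·12-4)/16² = -75/16 kN·m
Load 2 — uniform load w=14 kN/m over full span:
  R_A = wL/2 = 14·16/2 = 112 kN
  M_A = wL²/12 = 14·16²/12 = 896/3 kN·m
  R_B = wL/2 = 14·16/2 = 112 kN
  M_B = -wL²/12 = -14·16²/12 = -896/3 kN·m
Load 3 — applied couple M₀=-17 kN·m at a=32/3 m (b=L-a=16/3):
  R_A = 6M₀ab/L³ = 6·(-17)·(32/3)·(16/3)/16³ = -17/12 kN
  M_A = M₀b(2a-b)/L² = (-17)·(16/3)·(2·(32/3)-(16/3))/16² = -17/3 kN·m
  R_B = -6M₀ab/L³ = -6·(-17)·(32/3)·(16/3)/16³ = 17/12 kN
  M_B = M₀a(2b-a)/L² = (-17)·(32/3)·(2·(16/3)-(32/3))/16² = 0 kN·m
Load 4 — applied couple M₀=9 kN·m at a=32/5 m (b=L-a=48/5):
  R_A = 6M₀ab/L³ = 6·9·(32/5)·(48/5)/16³ = 81/100 kN
  M_A = M₀b(2a-b)/L² = 9·(48/5)·(2·(32/5)-(48/5))/16² = 27/25 kN·m
  R_B = -6M₀ab/L³ = -6·9·(32/5)·(48/5)/16³ = -81/100 kN
  M_B = M₀a(2b-a)/L² = 9·(32/5)·(2·(48/5)-(32/5))/16² = 72/25 kN·m
Superposition: R_A = 1059251/9600 kN, M_A = 118757/400 kN·m, R_B = 1091149/9600 kN, M_B = -360569/1200 kN·m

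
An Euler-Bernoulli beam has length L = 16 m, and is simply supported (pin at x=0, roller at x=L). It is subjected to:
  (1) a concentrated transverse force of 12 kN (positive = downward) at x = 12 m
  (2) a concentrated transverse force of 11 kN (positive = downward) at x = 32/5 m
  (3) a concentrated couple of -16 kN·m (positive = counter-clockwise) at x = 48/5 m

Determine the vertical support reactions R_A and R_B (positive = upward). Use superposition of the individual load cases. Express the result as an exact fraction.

R_A = 43/5 kN, R_B = 72/5 kN

Load 1 — point force P=12 kN at a=12 m (b=L-a=4):
  R_A = Pb/L = 12·4/16 = 3 kN
  R_B = Pa/L = 12·12/16 = 9 kN
Load 2 — point force P=11 kN at a=32/5 m (b=L-a=48/5):
  R_A = Pb/L = 11·(48/5)/16 = 33/5 kN
  R_B = Pa/L = 11·(32/5)/16 = 22/5 kN
Load 3 — applied couple M₀=-16 kN·m at a=48/5 m (b=L-a=32/5):
  R_A = M₀/L = (-16)/16 = -1 kN
  R_B = -M₀/L = -(-16)/16 = 1 kN
Superposition: R_A = 43/5 kN, R_B = 72/5 kN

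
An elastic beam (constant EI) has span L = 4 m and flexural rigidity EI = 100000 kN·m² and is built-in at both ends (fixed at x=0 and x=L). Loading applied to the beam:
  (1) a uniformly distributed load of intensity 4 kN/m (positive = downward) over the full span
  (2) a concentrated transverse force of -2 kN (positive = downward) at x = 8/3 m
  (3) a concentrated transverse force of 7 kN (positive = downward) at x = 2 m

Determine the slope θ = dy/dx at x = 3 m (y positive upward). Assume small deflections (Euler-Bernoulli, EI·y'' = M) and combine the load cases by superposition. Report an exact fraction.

θ(3) = 119/3600000 rad

Load 1 — uniform load w=4 kN/m over full span:
  θ_1 = -wx(L-x)(L-2x)/(12EI) = -4·3·(4-3)·(4-2·3)/(12·100000) = 1/50000 rad
Load 2 — point force P=-2 kN at a=8/3 m (b=L-a=4/3):
  θ_2 = Pa²(L-x)(2bL-(3b+a)(L-x))/(2L³EI)  [x>a] = (-2)·(8/3)²·(4-3)·(2·(4/3)·4-(3·(4/3)+(8/3))·(4-3))/(2·4³·100000) = -1/225000 rad
Load 3 — point force P=7 kN at a=2 m (b=L-a=2):
  θ_3 = Pa²(L-x)(2bL-(3b+a)(L-x))/(2L³EI)  [x>a] = 7·2²·(4-3)·(2·2·4-(3·2+2)·(4-3))/(2·4³·100000) = 7/400000 rad
Superposition: θ = Σ θ_i = 119/3600000 rad ≈ 0.000033 rad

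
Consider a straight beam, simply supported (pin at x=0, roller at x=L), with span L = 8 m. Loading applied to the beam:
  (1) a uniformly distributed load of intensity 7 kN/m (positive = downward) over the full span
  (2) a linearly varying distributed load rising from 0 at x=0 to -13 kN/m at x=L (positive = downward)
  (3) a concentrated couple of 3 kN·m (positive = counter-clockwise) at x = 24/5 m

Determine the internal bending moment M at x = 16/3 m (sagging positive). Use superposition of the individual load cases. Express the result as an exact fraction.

Load 1 — uniform load w=7 kN/m over full span:
  M_1 = wx(L-x)/2 = 7·(16/3)·(8-(16/3))/2 = 448/9 kN·m
Load 2 — triangular load w₀=-13 kN/m (0→w₀ over full span):
  M_2 = w₀Lx/6 - w₀x³/(6L) = (-13)·8·(16/3)/6 - (-13)·(16/3)³/(6·8) = -4160/81 kN·m
Load 3 — applied couple M₀=3 kN·m at a=24/5 m (b=L-a=16/5):
  M_3 = M₀x/L - M₀  [x>a] = 3·(16/3)/8 - 3 = -1 kN·m
Superposition: M = Σ M_i = -209/81 kN·m ≈ -2.580247 kN·m

M(16/3) = -209/81 kN·m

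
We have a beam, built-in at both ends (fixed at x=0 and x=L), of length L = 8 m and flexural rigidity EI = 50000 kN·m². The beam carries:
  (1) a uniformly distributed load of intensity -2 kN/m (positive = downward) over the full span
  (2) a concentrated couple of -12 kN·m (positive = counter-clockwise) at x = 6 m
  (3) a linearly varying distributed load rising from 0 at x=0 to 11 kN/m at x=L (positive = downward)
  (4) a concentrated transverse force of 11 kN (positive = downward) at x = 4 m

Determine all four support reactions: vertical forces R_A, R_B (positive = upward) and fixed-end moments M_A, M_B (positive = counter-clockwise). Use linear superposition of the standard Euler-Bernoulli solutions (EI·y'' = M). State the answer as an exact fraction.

R_A = 721/80 kN, M_A = 401/20 kN·m, R_B = 2399/80 kN, M_B = -1997/60 kN·m

Load 1 — uniform load w=-2 kN/m over full span:
  R_A = wL/2 = (-2)·8/2 = -8 kN
  M_A = wL²/12 = (-2)·8²/12 = -32/3 kN·m
  R_B = wL/2 = (-2)·8/2 = -8 kN
  M_B = -wL²/12 = -(-2)·8²/12 = 32/3 kN·m
Load 2 — applied couple M₀=-12 kN·m at a=6 m (b=L-a=2):
  R_A = 6M₀ab/L³ = 6·(-12)·6·2/8³ = -27/16 kN
  M_A = M₀b(2a-b)/L² = (-12)·2·(2·6-2)/8² = -15/4 kN·m
  R_B = -6M₀ab/L³ = -6·(-12)·6·2/8³ = 27/16 kN
  M_B = M₀a(2b-a)/L² = (-12)·6·(2·2-6)/8² = 9/4 kN·m
Load 3 — triangular load w₀=11 kN/m (0→w₀ over full span):
  R_A = 3w₀L/20 = 3·11·8/20 = 66/5 kN
  M_A = w₀L²/30 = 11·8²/30 = 352/15 kN·m
  R_B = 7w₀L/20 = 7·11·8/20 = 154/5 kN
  M_B = -w₀L²/20 = -11·8²/20 = -176/5 kN·m
Load 4 — point force P=11 kN at a=4 m (b=L-a=4):
  R_A = Pb²(3a+b)/L³ = 11·4²·(3·4+4)/8³ = 11/2 kN
  M_A = Pab²/L² = 11·4·4²/8² = 11 kN·m
  R_B = Pa²(a+3b)/L³ = 11·4²·(4+3·4)/8³ = 11/2 kN
  M_B = -Pa²b/L² = -11·4²·4/8² = -11 kN·m
Superposition: R_A = 721/80 kN, M_A = 401/20 kN·m, R_B = 2399/80 kN, M_B = -1997/60 kN·m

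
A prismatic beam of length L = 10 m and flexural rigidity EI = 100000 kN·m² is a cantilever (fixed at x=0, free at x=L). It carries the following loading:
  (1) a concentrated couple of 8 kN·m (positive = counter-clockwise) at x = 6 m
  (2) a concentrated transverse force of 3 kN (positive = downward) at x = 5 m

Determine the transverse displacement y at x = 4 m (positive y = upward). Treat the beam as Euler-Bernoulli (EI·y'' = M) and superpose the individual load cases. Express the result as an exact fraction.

Load 1 — applied couple M₀=8 kN·m at a=6 m (b=L-a=4):
  y_1 = M₀x²/(2EI)  [x≤a] = 8·4²/(2·100000) = 2/3125 m
Load 2 — point force P=3 kN at a=5 m (b=L-a=5):
  y_2 = -Px²(3a-x)/(6EI)  [x≤a] = -3·4²·(3·5-4)/(6·100000) = -11/12500 m
Superposition: y = Σ y_i = -3/12500 m ≈ -0.000240 m

y(4) = -3/12500 m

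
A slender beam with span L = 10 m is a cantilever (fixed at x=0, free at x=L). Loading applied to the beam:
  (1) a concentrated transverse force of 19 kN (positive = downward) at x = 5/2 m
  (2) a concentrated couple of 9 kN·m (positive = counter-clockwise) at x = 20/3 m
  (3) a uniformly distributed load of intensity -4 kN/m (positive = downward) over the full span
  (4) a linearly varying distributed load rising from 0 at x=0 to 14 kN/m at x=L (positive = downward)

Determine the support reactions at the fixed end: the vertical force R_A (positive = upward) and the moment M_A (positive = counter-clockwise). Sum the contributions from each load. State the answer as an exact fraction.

Load 1 — point force P=19 kN at a=5/2 m (b=L-a=15/2):
  R_A = P = 19 kN
  M_A = Pa = 19·(5/2) = 95/2 kN·m
Load 2 — applied couple M₀=9 kN·m at a=20/3 m (b=L-a=10/3):
  R_A = 0 kN
  M_A = -M₀ = -9 kN·m
Load 3 — uniform load w=-4 kN/m over full span:
  R_A = wL = (-4)·10 = -40 kN
  M_A = wL²/2 = (-4)·10²/2 = -200 kN·m
Load 4 — triangular load w₀=14 kN/m (0→w₀ over full span):
  R_A = w₀L/2 = 14·10/2 = 70 kN
  M_A = w₀L²/3 = 14·10²/3 = 1400/3 kN·m
Superposition: R_A = 49 kN, M_A = 1831/6 kN·m

R_A = 49 kN, M_A = 1831/6 kN·m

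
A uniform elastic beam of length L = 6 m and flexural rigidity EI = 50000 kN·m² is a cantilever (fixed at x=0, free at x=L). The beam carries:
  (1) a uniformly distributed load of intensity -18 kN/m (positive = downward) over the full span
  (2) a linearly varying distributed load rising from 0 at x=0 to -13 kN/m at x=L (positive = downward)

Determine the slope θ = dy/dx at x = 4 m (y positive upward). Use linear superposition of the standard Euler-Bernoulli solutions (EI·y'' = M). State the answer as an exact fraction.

θ(4) = 1079/56250 rad

Load 1 — uniform load w=-18 kN/m over full span:
  θ_1 = -wx(x²-3Lx+3L²)/(6EI) = -(-18)·4·(4²-3·6·4+3·6²)/(6·50000) = 39/3125 rad
Load 2 — triangular load w₀=-13 kN/m (0→w₀ over full span):
  θ_2 = (w₀Lx²/4-w₀L²x/3-w₀x⁴/(24L))/EI = ((-13)·6·4²/4-(-13)·6²·4/3-(-13)·4⁴/(24·6))/50000 = 377/56250 rad
Superposition: θ = Σ θ_i = 1079/56250 rad ≈ 0.019182 rad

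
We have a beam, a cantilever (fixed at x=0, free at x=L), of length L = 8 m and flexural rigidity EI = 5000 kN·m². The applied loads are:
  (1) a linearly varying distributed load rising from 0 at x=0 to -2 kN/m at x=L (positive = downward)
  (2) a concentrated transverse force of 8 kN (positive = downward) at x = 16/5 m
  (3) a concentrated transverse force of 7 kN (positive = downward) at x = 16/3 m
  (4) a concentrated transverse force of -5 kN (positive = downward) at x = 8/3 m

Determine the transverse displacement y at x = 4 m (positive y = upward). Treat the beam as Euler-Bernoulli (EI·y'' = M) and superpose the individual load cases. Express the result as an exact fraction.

y(4) = -38864/6328125 m

Load 1 — triangular load w₀=-2 kN/m (0→w₀ over full span):
  y_1 = (w₀Lx³/12-w₀L²x²/6-w₀x⁵/(120L))/EI = ((-2)·8·4³/12-(-2)·8²·4²/6-(-2)·4⁵/(120·8))/5000 = 484/9375 m
Load 2 — point force P=8 kN at a=16/5 m (b=L-a=24/5):
  y_2 = -Pa²(3x-a)/(6EI)  [x>a] = -8·(16/5)²·(3·4-(16/5))/(6·5000) = -5632/234375 m
Load 3 — point force P=7 kN at a=16/3 m (b=L-a=8/3):
  y_3 = -Px²(3a-x)/(6EI)  [x≤a] = -7·4²·(3·(16/3)-4)/(6·5000) = -28/625 m
Load 4 — point force P=-5 kN at a=8/3 m (b=L-a=16/3):
  y_4 = -Pa²(3x-a)/(6EI)  [x>a] = -(-5)·(8/3)²·(3·4-(8/3))/(6·5000) = 112/10125 m
Superposition: y = Σ y_i = -38864/6328125 m ≈ -0.006141 m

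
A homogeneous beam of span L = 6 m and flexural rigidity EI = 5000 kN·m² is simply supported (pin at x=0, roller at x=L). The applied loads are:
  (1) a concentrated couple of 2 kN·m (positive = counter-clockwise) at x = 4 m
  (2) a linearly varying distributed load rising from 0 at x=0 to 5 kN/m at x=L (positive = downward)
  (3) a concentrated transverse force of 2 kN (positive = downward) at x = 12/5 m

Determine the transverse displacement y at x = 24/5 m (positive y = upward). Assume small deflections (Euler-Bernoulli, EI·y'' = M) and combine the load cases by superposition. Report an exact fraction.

Load 1 — applied couple M₀=2 kN·m at a=4 m (b=L-a=2):
  y_1 = (M₀x³/(6L)-M₀(x-a)²/2+C₁x)/EI  [x>a] with C₁=M₀(3b²-L²)/(6L)=-4/3 = (2·(24/5)³/(6·6)-2·((24/5)-4)²/2+(-4/3)·(24/5))/5000 = -14/78125 m
Load 2 — triangular load w₀=5 kN/m (0→w₀ over full span):
  y_2 = -w₀x(7L⁴-10L²x²+3x⁴)/(360LEI) = -5·(24/5)·(7·6⁴-10·6²·(24/5)²+3·(24/5)⁴)/(360·6·5000) = -10287/1953125 m
Load 3 — point force P=2 kN at a=12/5 m (b=L-a=18/5):
  y_3 = -Pa(L-x)(2Lx-a²-x²)/(6LEI)  [x>a] = -2·(12/5)·(6-(24/5))·(2·6·(24/5)-(12/5)²-(24/5)²)/(6·6·5000) = -72/78125 m
Superposition: y = Σ y_i = -12437/1953125 m ≈ -0.006368 m

y(24/5) = -12437/1953125 m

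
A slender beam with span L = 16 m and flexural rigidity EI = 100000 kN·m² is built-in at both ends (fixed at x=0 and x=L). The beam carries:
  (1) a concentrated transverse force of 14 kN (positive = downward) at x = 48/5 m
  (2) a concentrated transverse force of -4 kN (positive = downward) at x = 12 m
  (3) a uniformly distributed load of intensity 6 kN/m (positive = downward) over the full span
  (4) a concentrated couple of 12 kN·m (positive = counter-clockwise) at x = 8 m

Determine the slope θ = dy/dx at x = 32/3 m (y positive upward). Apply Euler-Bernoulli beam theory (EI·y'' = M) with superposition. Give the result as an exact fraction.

θ(32/3) = 20161/10546875 rad

Load 1 — point force P=14 kN at a=48/5 m (b=L-a=32/5):
  θ_1 = Pa²(L-x)(2bL-(3b+a)(L-x))/(2L³EI)  [x>a] = 14·(48/5)²·(16-(32/3))·(2·(32/5)·16-(3·(32/5)+(48/5))·(16-(32/3)))/(2·16³·100000) = 168/390625 rad
Load 2 — point force P=-4 kN at a=12 m (b=L-a=4):
  θ_2 = -Pb²x(2aL-(3a+b)x)/(2L³EI)  [x≤a] = -(-4)·4²·(32/3)·(2·12·16-(3·12+4)·(32/3))/(2·16³·100000) = -1/28125 rad
Load 3 — uniform load w=6 kN/m over full span:
  θ_3 = -wx(L-x)(L-2x)/(12EI) = -6·(32/3)·(16-(32/3))·(16-2·(32/3))/(12·100000) = 128/84375 rad
Load 4 — applied couple M₀=12 kN·m at a=8 m (b=L-a=8):
  θ_4 = (R_Ax²/2 - M_Ax - M₀(x-a))/EI  [x>a] with R_A=9/8, M_A=3 = ((9/8)·(32/3)²/2 - 3·(32/3) - 12·((32/3)-8))/100000 = 0 rad
Superposition: θ = Σ θ_i = 20161/10546875 rad ≈ 0.001912 rad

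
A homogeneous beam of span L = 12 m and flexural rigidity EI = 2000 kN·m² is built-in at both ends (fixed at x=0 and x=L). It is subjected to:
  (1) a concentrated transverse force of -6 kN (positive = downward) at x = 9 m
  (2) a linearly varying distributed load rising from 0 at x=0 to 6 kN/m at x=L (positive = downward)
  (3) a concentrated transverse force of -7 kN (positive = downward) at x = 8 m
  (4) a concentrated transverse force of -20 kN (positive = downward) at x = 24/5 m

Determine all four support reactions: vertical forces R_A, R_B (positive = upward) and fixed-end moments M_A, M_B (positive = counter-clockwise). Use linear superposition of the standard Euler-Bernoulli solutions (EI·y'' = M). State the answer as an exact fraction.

R_A = -53053/10800 kN, M_A = -27643/1800 kN·m, R_B = 85453/10800 kN, M_B = 4337/1800 kN·m

Load 1 — point force P=-6 kN at a=9 m (b=L-a=3):
  R_A = Pb²(3a+b)/L³ = (-6)·3²·(3·9+3)/12³ = -15/16 kN
  M_A = Pab²/L² = (-6)·9·3²/12² = -27/8 kN·m
  R_B = Pa²(a+3b)/L³ = (-6)·9²·(9+3·3)/12³ = -81/16 kN
  M_B = -Pa²b/L² = -(-6)·9²·3/12² = 81/8 kN·m
Load 2 — triangular load w₀=6 kN/m (0→w₀ over full span):
  R_A = 3w₀L/20 = 3·6·12/20 = 54/5 kN
  M_A = w₀L²/30 = 6·12²/30 = 144/5 kN·m
  R_B = 7w₀L/20 = 7·6·12/20 = 126/5 kN
  M_B = -w₀L²/20 = -6·12²/20 = -216/5 kN·m
Load 3 — point force P=-7 kN at a=8 m (b=L-a=4):
  R_A = Pb²(3a+b)/L³ = (-7)·4²·(3·8+4)/12³ = -49/27 kN
  M_A = Pab²/L² = (-7)·8·4²/12² = -56/9 kN·m
  R_B = Pa²(a+3b)/L³ = (-7)·8²·(8+3·4)/12³ = -140/27 kN
  M_B = -Pa²b/L² = -(-7)·8²·4/12² = 112/9 kN·m
Load 4 — point force P=-20 kN at a=24/5 m (b=L-a=36/5):
  R_A = Pb²(3a+b)/L³ = (-20)·(36/5)²·(3·(24/5)+(36/5))/12³ = -324/25 kN
  M_A = Pab²/L² = (-20)·(24/5)·(36/5)²/12² = -864/25 kN·m
  R_B = Pa²(a+3b)/L³ = (-20)·(24/5)²·((24/5)+3·(36/5))/12³ = -176/25 kN
  M_B = -Pa²b/L² = -(-20)·(24/5)²·(36/5)/12² = 576/25 kN·m
Superposition: R_A = -53053/10800 kN, M_A = -27643/1800 kN·m, R_B = 85453/10800 kN, M_B = 4337/1800 kN·m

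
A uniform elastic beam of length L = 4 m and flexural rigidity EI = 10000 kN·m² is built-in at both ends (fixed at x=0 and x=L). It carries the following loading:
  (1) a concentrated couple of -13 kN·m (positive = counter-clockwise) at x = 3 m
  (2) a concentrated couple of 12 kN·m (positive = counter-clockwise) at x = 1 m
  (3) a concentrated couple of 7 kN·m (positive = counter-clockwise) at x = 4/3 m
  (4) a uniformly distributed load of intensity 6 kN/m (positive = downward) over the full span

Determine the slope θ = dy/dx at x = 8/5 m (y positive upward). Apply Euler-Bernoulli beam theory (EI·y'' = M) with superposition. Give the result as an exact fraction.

θ(8/5) = 531/2500000 rad

Load 1 — applied couple M₀=-13 kN·m at a=3 m (b=L-a=1):
  θ_1 = (R_Ax²/2 - M_Ax)/EI  [x≤a] with R_A=-117/32, M_A=-65/16 = ((-117/32)·(8/5)²/2 - (-65/16)·(8/5))/10000 = 91/500000 rad
Load 2 — applied couple M₀=12 kN·m at a=1 m (b=L-a=3):
  θ_2 = (R_Ax²/2 - M_Ax - M₀(x-a))/EI  [x>a] with R_A=27/8, M_A=-9/4 = ((27/8)·(8/5)²/2 - (-9/4)·(8/5) - 12·((8/5)-1))/10000 = 9/125000 rad
Load 3 — applied couple M₀=7 kN·m at a=4/3 m (b=L-a=8/3):
  θ_3 = (R_Ax²/2 - M_Ax - M₀(x-a))/EI  [x>a] with R_A=7/3, M_A=0 = ((7/3)·(8/5)²/2 - 0·(8/5) - 7·((8/5)-(4/3)))/10000 = 7/62500 rad
Load 4 — uniform load w=6 kN/m over full span:
  θ_4 = -wx(L-x)(L-2x)/(12EI) = -6·(8/5)·(4-(8/5))·(4-2·(8/5))/(12·10000) = -12/78125 rad
Superposition: θ = Σ θ_i = 531/2500000 rad ≈ 0.000212 rad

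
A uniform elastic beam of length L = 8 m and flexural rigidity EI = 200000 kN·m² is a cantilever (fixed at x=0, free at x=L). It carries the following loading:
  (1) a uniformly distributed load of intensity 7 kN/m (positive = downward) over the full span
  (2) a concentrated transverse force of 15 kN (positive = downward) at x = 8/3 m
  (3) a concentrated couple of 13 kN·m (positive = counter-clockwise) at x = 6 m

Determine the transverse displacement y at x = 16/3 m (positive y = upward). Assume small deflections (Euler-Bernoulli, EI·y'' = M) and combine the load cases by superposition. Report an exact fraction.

y(16/3) = -7814/759375 m

Load 1 — uniform load w=7 kN/m over full span:
  y_1 = -wx²(x²-4Lx+6L²)/(24EI) = -7·(16/3)²·((16/3)²-4·8·(16/3)+6·8²)/(24·200000) = -7616/759375 m
Load 2 — point force P=15 kN at a=8/3 m (b=L-a=16/3):
  y_2 = -Pa²(3x-a)/(6EI)  [x>a] = -15·(8/3)²·(3·(16/3)-(8/3))/(6·200000) = -4/3375 m
Load 3 — applied couple M₀=13 kN·m at a=6 m (b=L-a=2):
  y_3 = M₀x²/(2EI)  [x≤a] = 13·(16/3)²/(2·200000) = 26/28125 m
Superposition: y = Σ y_i = -7814/759375 m ≈ -0.010290 m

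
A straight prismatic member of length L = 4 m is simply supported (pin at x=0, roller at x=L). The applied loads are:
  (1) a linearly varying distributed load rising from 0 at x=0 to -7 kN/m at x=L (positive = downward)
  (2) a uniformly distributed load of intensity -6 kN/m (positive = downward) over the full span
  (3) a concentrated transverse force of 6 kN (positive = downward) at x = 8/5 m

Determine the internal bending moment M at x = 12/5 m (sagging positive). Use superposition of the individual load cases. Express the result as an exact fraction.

M(12/5) = -1856/125 kN·m

Load 1 — triangular load w₀=-7 kN/m (0→w₀ over full span):
  M_1 = w₀Lx/6 - w₀x³/(6L) = (-7)·4·(12/5)/6 - (-7)·(12/5)³/(6·4) = -896/125 kN·m
Load 2 — uniform load w=-6 kN/m over full span:
  M_2 = wx(L-x)/2 = (-6)·(12/5)·(4-(12/5))/2 = -288/25 kN·m
Load 3 — point force P=6 kN at a=8/5 m (b=L-a=12/5):
  M_3 = Pa(L-x)/L  [x>a] = 6·(8/5)·(4-(12/5))/4 = 96/25 kN·m
Superposition: M = Σ M_i = -1856/125 kN·m ≈ -14.848000 kN·m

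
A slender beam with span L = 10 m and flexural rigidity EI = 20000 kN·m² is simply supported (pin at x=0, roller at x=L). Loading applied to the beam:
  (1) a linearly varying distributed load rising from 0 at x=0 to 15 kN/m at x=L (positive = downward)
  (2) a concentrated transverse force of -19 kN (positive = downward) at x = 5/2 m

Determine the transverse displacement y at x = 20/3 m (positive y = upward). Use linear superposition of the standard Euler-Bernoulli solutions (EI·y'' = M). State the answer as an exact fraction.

Load 1 — triangular load w₀=15 kN/m (0→w₀ over full span):
  y_1 = -w₀x(7L⁴-10L²x²+3x⁴)/(360LEI) = -15·(20/3)·(7·10⁴-10·10²·(20/3)²+3·(20/3)⁴)/(360·10·20000) = -85/1944 m
Load 2 — point force P=-19 kN at a=5/2 m (b=L-a=15/2):
  y_2 = -Pa(L-x)(2Lx-a²-x²)/(6LEI)  [x>a] = -(-19)·(5/2)·(10-(20/3))·(2·10·(20/3)-(5/2)²-(20/3)²)/(6·10·20000) = 2261/207360 m
Superposition: y = Σ y_i = -20417/622080 m ≈ -0.032821 m

y(20/3) = -20417/622080 m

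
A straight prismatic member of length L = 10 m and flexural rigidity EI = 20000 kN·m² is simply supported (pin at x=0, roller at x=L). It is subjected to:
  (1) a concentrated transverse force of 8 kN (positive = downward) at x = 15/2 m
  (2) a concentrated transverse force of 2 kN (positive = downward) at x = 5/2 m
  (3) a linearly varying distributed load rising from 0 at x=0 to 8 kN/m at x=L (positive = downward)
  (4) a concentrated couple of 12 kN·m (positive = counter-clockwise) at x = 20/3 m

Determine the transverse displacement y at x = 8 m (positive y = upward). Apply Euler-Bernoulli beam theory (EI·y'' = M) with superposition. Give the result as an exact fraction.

y(8) = -260707/12000000 m

Load 1 — point force P=8 kN at a=15/2 m (b=L-a=5/2):
  y_1 = -Pa(L-x)(2Lx-a²-x²)/(6LEI)  [x>a] = -8·(15/2)·(10-8)·(2·10·8-(15/2)²-8²)/(6·10·20000) = -159/40000 m
Load 2 — point force P=2 kN at a=5/2 m (b=L-a=15/2):
  y_2 = -Pa(L-x)(2Lx-a²-x²)/(6LEI)  [x>a] = -2·(5/2)·(10-8)·(2·10·8-(5/2)²-8²)/(6·10·20000) = -359/480000 m
Load 3 — triangular load w₀=8 kN/m (0→w₀ over full span):
  y_3 = -w₀x(7L⁴-10L²x²+3x⁴)/(360LEI) = -8·8·(7·10⁴-10·10²·8²+3·8⁴)/(360·10·20000) = -254/15625 m
Load 4 — applied couple M₀=12 kN·m at a=20/3 m (b=L-a=10/3):
  y_4 = (M₀x³/(6L)-M₀(x-a)²/2+C₁x)/EI  [x>a] with C₁=M₀(3b²-L²)/(6L)=-40/3 = (12·8³/(6·10)-12·(8-(20/3))²/2+(-40/3)·8)/20000 = -7/9375 m
Superposition: y = Σ y_i = -260707/12000000 m ≈ -0.021726 m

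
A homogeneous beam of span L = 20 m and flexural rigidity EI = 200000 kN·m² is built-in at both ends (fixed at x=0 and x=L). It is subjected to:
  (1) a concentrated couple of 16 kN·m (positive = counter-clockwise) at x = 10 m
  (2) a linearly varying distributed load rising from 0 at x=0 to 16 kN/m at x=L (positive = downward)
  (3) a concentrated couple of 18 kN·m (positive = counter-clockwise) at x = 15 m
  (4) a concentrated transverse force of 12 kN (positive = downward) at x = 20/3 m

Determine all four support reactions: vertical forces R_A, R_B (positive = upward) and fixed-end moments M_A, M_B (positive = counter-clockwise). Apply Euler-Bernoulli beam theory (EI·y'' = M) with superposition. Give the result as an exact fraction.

R_A = 42553/720 kN, M_A = 18613/72 kN·m, R_B = 81287/720 kN, M_B = -24275/72 kN·m

Load 1 — applied couple M₀=16 kN·m at a=10 m (b=L-a=10):
  R_A = 6M₀ab/L³ = 6·16·10·10/20³ = 6/5 kN
  M_A = M₀b(2a-b)/L² = 16·10·(2·10-10)/20² = 4 kN·m
  R_B = -6M₀ab/L³ = -6·16·10·10/20³ = -6/5 kN
  M_B = M₀a(2b-a)/L² = 16·10·(2·10-10)/20² = 4 kN·m
Load 2 — triangular load w₀=16 kN/m (0→w₀ over full span):
  R_A = 3w₀L/20 = 3·16·20/20 = 48 kN
  M_A = w₀L²/30 = 16·20²/30 = 640/3 kN·m
  R_B = 7w₀L/20 = 7·16·20/20 = 112 kN
  M_B = -w₀L²/20 = -16·20²/20 = -320 kN·m
Load 3 — applied couple M₀=18 kN·m at a=15 m (b=L-a=5):
  R_A = 6M₀ab/L³ = 6·18·15·5/20³ = 81/80 kN
  M_A = M₀b(2a-b)/L² = 18·5·(2·15-5)/20² = 45/8 kN·m
  R_B = -6M₀ab/L³ = -6·18·15·5/20³ = -81/80 kN
  M_B = M₀a(2b-a)/L² = 18·15·(2·5-15)/20² = -27/8 kN·m
Load 4 — point force P=12 kN at a=20/3 m (b=L-a=40/3):
  R_A = Pb²(3a+b)/L³ = 12·(40/3)²·(3·(20/3)+(40/3))/20³ = 80/9 kN
  M_A = Pab²/L² = 12·(20/3)·(40/3)²/20² = 320/9 kN·m
  R_B = Pa²(a+3b)/L³ = 12·(20/3)²·((20/3)+3·(40/3))/20³ = 28/9 kN
  M_B = -Pa²b/L² = -12·(20/3)²·(40/3)/20² = -160/9 kN·m
Superposition: R_A = 42553/720 kN, M_A = 18613/72 kN·m, R_B = 81287/720 kN, M_B = -24275/72 kN·m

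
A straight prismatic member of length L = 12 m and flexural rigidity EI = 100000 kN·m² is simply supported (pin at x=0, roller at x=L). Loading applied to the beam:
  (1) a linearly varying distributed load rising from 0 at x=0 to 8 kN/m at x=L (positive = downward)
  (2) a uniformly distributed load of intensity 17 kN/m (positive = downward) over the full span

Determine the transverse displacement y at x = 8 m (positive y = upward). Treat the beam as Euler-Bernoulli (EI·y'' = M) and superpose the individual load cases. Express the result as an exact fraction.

y(8) = -1394/28125 m

Load 1 — triangular load w₀=8 kN/m (0→w₀ over full span):
  y_1 = -w₀x(7L⁴-10L²x²+3x⁴)/(360LEI) = -8·8·(7·12⁴-10·12²·8²+3·8⁴)/(360·12·100000) = -272/28125 m
Load 2 — uniform load w=17 kN/m over full span:
  y_2 = -wx(L³-2Lx²+x³)/(24EI) = -17·8·(12³-2·12·8²+8³)/(24·100000) = -374/9375 m
Superposition: y = Σ y_i = -1394/28125 m ≈ -0.049564 m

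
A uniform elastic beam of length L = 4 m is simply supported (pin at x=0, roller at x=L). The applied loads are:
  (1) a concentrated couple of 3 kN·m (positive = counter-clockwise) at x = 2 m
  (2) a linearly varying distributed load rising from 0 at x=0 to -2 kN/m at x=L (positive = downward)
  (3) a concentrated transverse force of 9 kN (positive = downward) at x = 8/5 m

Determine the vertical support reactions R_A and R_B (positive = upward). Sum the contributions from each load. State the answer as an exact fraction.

R_A = 289/60 kN, R_B = 11/60 kN

Load 1 — applied couple M₀=3 kN·m at a=2 m (b=L-a=2):
  R_A = M₀/L = 3/4 kN
  R_B = -M₀/L = -3/4 kN
Load 2 — triangular load w₀=-2 kN/m (0→w₀ over full span):
  R_A = w₀L/6 = (-2)·4/6 = -4/3 kN
  R_B = w₀L/3 = (-2)·4/3 = -8/3 kN
Load 3 — point force P=9 kN at a=8/5 m (b=L-a=12/5):
  R_A = Pb/L = 9·(12/5)/4 = 27/5 kN
  R_B = Pa/L = 9·(8/5)/4 = 18/5 kN
Superposition: R_A = 289/60 kN, R_B = 11/60 kN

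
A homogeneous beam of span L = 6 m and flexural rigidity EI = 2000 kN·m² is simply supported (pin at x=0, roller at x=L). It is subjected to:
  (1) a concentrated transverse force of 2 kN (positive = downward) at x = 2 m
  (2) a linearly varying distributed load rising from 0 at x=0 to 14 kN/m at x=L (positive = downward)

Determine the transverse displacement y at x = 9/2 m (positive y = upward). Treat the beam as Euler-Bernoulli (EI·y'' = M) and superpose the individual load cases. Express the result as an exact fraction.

y(9/2) = -71281/1536000 m

Load 1 — point force P=2 kN at a=2 m (b=L-a=4):
  y_1 = -Pa(L-x)(2Lx-a²-x²)/(6LEI)  [x>a] = -2·2·(6-(9/2))·(2·6·(9/2)-2²-(9/2)²)/(6·6·2000) = -119/48000 m
Load 2 — triangular load w₀=14 kN/m (0→w₀ over full span):
  y_2 = -w₀x(7L⁴-10L²x²+3x⁴)/(360LEI) = -14·(9/2)·(7·6⁴-10·6²·(9/2)²+3·(9/2)⁴)/(360·6·2000) = -22491/512000 m
Superposition: y = Σ y_i = -71281/1536000 m ≈ -0.046407 m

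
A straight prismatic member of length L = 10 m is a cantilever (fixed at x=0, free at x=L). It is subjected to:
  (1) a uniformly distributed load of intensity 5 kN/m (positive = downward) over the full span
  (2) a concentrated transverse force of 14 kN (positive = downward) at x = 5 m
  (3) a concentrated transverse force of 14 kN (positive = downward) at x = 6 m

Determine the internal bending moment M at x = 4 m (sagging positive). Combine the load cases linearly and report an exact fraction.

M(4) = -132 kN·m

Load 1 — uniform load w=5 kN/m over full span:
  M_1 = -w(L-x)²/2 = -5·(10-4)²/2 = -90 kN·m
Load 2 — point force P=14 kN at a=5 m (b=L-a=5):
  M_2 = -P(a-x)  [x≤a] = -14·(5-4) = -14 kN·m
Load 3 — point force P=14 kN at a=6 m (b=L-a=4):
  M_3 = -P(a-x)  [x≤a] = -14·(6-4) = -28 kN·m
Superposition: M = Σ M_i = -132 kN·m ≈ -132.000000 kN·m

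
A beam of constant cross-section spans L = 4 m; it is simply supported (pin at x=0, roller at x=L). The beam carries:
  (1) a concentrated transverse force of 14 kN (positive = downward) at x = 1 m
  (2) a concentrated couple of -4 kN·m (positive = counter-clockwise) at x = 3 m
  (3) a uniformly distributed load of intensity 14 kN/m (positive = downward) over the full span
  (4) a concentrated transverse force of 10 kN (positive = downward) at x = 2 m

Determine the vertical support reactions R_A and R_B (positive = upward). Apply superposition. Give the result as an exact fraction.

R_A = 85/2 kN, R_B = 75/2 kN

Load 1 — point force P=14 kN at a=1 m (b=L-a=3):
  R_A = Pb/L = 14·3/4 = 21/2 kN
  R_B = Pa/L = 14·1/4 = 7/2 kN
Load 2 — applied couple M₀=-4 kN·m at a=3 m (b=L-a=1):
  R_A = M₀/L = (-4)/4 = -1 kN
  R_B = -M₀/L = -(-4)/4 = 1 kN
Load 3 — uniform load w=14 kN/m over full span:
  R_A = wL/2 = 14·4/2 = 28 kN
  R_B = wL/2 = 14·4/2 = 28 kN
Load 4 — point force P=10 kN at a=2 m (b=L-a=2):
  R_A = Pb/L = 10·2/4 = 5 kN
  R_B = Pa/L = 10·2/4 = 5 kN
Superposition: R_A = 85/2 kN, R_B = 75/2 kN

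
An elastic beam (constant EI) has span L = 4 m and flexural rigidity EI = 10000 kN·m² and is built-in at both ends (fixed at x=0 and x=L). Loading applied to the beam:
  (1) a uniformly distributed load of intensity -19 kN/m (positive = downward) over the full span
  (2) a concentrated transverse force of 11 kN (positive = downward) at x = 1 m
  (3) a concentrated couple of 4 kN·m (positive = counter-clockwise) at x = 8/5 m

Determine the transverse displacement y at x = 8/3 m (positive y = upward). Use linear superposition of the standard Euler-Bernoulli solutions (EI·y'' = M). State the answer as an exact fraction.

Load 1 — uniform load w=-19 kN/m over full span:
  y_1 = -wx²(L-x)²/(24EI) = -(-19)·(8/3)²·(4-(8/3))²/(24·10000) = 152/151875 m
Load 2 — point force P=11 kN at a=1 m (b=L-a=3):
  y_2 = -Pa²(L-x)²(3bL-(3b+a)(L-x))/(6L³EI)  [x>a] = -11·1²·(4-(8/3))²·(3·3·4-(3·3+1)·(4-(8/3)))/(6·4³·10000) = -187/1620000 m
Load 3 — applied couple M₀=4 kN·m at a=8/5 m (b=L-a=12/5):
  y_3 = (R_Ax³/6 - M_Ax²/2 - M₀(x-a)²/2)/EI  [x>a] with R_A=36/25, M_A=12/25 = ((36/25)·(8/3)³/6 - (12/25)·(8/3)²/2 - 4·((8/3)-(8/5))²/2)/10000 = 8/140625 m
Superposition: y = Σ y_i = 114487/121500000 m ≈ 0.000942 m

y(8/3) = 114487/121500000 m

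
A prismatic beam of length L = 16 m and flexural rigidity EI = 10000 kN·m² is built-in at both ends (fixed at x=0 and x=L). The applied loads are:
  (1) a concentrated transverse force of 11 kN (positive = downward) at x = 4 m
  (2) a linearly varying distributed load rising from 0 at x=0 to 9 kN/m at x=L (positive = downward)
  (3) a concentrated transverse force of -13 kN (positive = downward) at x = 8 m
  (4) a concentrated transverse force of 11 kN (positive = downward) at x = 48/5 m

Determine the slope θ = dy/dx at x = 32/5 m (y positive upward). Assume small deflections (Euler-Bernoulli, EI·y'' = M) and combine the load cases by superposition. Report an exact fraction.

Load 1 — point force P=11 kN at a=4 m (b=L-a=12):
  θ_1 = Pa²(L-x)(2bL-(3b+a)(L-x))/(2L³EI)  [x>a] = 11·4²·(16-(32/5))·(2·12·16-(3·12+4)·(16-(32/5)))/(2·16³·10000) = 0 rad
Load 2 — triangular load w₀=9 kN/m (0→w₀ over full span):
  θ_2 = -w₀(2x(L-x)(L-2x)(x+2L)+x²(L-x)²)/(120LEI) = -9·(2·(32/5)·(16-(32/5))·(16-2·(32/5))·((32/5)+2·16)+(32/5)²·(16-(32/5))²)/(120·16·10000) = -3456/390625 rad
Load 3 — point force P=-13 kN at a=8 m (b=L-a=8):
  θ_3 = -Pb²x(2aL-(3a+b)x)/(2L³EI)  [x≤a] = -(-13)·8²·(32/5)·(2·8·16-(3·8+8)·(32/5))/(2·16³·10000) = 52/15625 rad
Load 4 — point force P=11 kN at a=48/5 m (b=L-a=32/5):
  θ_4 = -Pb²x(2aL-(3a+b)x)/(2L³EI)  [x≤a] = -11·(32/5)²·(32/5)·(2·(48/5)·16-(3·(48/5)+(32/5))·(32/5))/(2·16³·10000) = -5632/1953125 rad
Superposition: θ = Σ θ_i = -16412/1953125 rad ≈ -0.008403 rad

θ(32/5) = -16412/1953125 rad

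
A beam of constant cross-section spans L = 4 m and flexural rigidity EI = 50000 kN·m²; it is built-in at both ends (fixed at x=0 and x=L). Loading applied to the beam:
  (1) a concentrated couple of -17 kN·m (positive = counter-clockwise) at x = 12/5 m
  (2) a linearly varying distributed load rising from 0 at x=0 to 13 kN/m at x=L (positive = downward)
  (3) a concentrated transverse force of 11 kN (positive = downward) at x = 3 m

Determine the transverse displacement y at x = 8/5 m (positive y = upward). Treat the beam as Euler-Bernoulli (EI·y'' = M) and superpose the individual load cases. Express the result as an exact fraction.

y(8/5) = -58951/1171875000 m

Load 1 — applied couple M₀=-17 kN·m at a=12/5 m (b=L-a=8/5):
  y_1 = (R_Ax³/6 - M_Ax²/2)/EI  [x≤a] with R_A=-153/25, M_A=-136/25 = ((-153/25)·(8/5)³/6 - (-136/25)·(8/5)²/2)/50000 = 544/9765625 m
Load 2 — triangular load w₀=13 kN/m (0→w₀ over full span):
  y_2 = -w₀x²(L-x)²(x+2L)/(120LEI) = -13·(8/5)²·(4-(8/5))²·((8/5)+2·4)/(120·4·50000) = -3744/48828125 m
Load 3 — point force P=11 kN at a=3 m (b=L-a=1):
  y_3 = -Pb²x²(3aL-(3a+b)x)/(6L³EI)  [x≤a] = -11·1²·(8/5)²·(3·3·4-(3·3+1)·(8/5))/(6·4³·50000) = -11/375000 m
Superposition: y = Σ y_i = -58951/1171875000 m ≈ -0.000050 m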